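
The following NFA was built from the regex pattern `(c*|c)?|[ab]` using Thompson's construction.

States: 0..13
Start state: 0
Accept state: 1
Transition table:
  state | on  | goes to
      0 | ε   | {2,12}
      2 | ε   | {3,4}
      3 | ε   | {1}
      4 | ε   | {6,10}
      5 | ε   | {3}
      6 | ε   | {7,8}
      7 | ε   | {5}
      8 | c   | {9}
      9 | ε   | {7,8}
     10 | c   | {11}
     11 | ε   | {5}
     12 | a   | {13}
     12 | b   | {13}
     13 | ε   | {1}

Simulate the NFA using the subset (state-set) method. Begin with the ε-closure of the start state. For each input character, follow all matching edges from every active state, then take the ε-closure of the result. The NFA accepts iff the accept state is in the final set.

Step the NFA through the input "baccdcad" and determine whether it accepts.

initial (ε-close {0}): {0,1,2,3,4,5,6,7,8,10,12}
'b' @ 1: {1,13}  (accept∈set)
'a' @ 2: {}  — state set empty
rest 'ccdcad' ignored (set empty)
end set {} — state 1 not in

Answer: REJECT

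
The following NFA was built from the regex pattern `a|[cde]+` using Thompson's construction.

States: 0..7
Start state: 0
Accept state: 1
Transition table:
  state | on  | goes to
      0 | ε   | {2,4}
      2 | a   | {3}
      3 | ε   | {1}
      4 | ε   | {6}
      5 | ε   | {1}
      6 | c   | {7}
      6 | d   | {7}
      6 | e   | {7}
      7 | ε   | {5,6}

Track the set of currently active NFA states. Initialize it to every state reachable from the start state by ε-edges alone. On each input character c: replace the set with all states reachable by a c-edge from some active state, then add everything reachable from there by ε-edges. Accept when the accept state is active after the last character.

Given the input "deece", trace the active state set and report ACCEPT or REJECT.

S₀ = ε-closure({0}) = {0,2,4,6}
'd' @ 1: {1,5,6,7}  [accepting]
'e' @ 2: {1,5,6,7}  [accepting]
'e' @ 3: {1,5,6,7}  [accepting]
'c' @ 4: {1,5,6,7}  [accepting]
'e' @ 5: {1,5,6,7}  [accepting]
after full input: {1,5,6,7}  (accept=1 in)

Answer: ACCEPT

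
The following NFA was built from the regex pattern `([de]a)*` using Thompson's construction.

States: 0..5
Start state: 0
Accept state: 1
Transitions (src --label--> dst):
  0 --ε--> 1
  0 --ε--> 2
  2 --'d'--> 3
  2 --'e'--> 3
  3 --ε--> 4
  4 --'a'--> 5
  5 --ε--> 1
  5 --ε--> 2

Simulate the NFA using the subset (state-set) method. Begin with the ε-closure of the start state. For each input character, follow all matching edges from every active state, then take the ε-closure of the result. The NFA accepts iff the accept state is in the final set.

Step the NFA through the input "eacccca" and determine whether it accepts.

initial (ε-close {0}): {0,1,2}
'e' @ 1: {3,4}
'a' @ 2: {1,2,5}  [accepting]
'c' @ 3: {}  — dead — no transitions
rest 'ccca' ignored (set empty)
after full input: {}  (accept=1 not in)

Answer: REJECT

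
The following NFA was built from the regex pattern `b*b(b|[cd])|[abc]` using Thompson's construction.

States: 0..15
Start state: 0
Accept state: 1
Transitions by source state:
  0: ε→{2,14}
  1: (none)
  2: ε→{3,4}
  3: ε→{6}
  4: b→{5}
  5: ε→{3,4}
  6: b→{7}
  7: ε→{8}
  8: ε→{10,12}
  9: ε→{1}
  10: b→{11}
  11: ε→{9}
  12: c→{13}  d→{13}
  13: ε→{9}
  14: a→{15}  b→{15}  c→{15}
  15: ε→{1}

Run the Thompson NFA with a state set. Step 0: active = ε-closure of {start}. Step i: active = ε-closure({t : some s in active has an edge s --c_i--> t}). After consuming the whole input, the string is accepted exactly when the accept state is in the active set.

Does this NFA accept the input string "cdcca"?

Answer: REJECT

Derivation:
initial (ε-close {0}): {0,2,3,4,6,14}
'c' @ 1: {1,15}  (accept∈set)
'd' @ 2: {}  — no active states
rest 'cca' ignored (set empty)
end set {} — state 1 not in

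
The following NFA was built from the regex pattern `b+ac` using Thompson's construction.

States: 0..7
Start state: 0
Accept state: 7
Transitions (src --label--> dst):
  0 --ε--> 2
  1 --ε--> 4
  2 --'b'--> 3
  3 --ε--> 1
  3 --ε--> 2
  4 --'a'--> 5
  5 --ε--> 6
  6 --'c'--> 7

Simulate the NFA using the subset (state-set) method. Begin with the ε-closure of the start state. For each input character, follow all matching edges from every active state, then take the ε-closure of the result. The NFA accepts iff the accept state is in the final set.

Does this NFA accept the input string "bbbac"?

Answer: ACCEPT

Trace:
start: ε-closure({0}) = {0,2}
'b' @ 1: {1,2,3,4}
'b' @ 2: {1,2,3,4}
'b' @ 3: {1,2,3,4}
'a' @ 4: {5,6}
'c' @ 5: {7}  ✓accept
end set {7} — state 7 in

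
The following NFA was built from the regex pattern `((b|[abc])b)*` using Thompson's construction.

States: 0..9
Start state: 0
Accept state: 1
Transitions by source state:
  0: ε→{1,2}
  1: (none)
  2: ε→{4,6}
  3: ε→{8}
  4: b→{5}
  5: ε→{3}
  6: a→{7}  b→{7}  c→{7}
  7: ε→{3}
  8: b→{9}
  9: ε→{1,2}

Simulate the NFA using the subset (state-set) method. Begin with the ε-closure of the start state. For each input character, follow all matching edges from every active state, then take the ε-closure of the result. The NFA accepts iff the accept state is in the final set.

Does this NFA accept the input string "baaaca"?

Answer: REJECT

Trace:
start: ε-closure({0}) = {0,1,2,4,6}
'b' @ 1: {3,5,7,8}
'a' @ 2: {}  — no active states
rest 'aaca' ignored (set empty)
after full input: {}  (accept=1 not in)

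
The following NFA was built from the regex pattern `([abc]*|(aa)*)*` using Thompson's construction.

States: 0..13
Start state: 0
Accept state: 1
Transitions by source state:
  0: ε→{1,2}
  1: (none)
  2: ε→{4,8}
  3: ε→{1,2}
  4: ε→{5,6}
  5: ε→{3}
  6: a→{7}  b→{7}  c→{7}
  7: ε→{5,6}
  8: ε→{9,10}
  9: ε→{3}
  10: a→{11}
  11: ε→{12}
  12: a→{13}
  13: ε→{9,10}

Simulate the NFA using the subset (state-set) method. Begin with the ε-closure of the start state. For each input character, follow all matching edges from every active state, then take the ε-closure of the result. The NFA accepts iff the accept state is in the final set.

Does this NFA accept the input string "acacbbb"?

start: ε-closure({0}) = {0,1,2,3,4,5,6,8,9,10}
'a' @ 1: {1,2,3,4,5,6,7,8,9,10,11,12}  [accepting]
'c' @ 2: {1,2,3,4,5,6,7,8,9,10}  [accepting]
'a' @ 3: {1,2,3,4,5,6,7,8,9,10,11,12}  [accepting]
'c' @ 4: {1,2,3,4,5,6,7,8,9,10}  [accepting]
'b' @ 5: {1,2,3,4,5,6,7,8,9,10}  [accepting]
'b' @ 6: {1,2,3,4,5,6,7,8,9,10}  [accepting]
'b' @ 7: {1,2,3,4,5,6,7,8,9,10}  [accepting]
end set {1,2,3,4,5,6,7,8,9,10} — state 1 in

Answer: ACCEPT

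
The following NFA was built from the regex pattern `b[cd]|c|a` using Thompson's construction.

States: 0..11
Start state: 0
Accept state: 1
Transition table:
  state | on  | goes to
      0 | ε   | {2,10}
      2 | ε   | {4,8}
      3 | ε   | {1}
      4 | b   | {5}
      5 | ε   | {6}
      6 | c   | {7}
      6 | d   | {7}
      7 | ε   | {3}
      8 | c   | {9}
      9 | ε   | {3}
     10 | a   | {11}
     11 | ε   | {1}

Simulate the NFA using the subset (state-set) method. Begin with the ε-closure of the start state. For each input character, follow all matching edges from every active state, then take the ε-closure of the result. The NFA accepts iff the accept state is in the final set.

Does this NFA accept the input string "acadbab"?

Answer: REJECT

Derivation:
start: ε-closure({0}) = {0,2,4,8,10}
'a' @ 1: {1,11}  ✓accept
'c' @ 2: {}  — dead — no transitions
rest 'adbab' ignored (set empty)
final: {}; accept 1 not in set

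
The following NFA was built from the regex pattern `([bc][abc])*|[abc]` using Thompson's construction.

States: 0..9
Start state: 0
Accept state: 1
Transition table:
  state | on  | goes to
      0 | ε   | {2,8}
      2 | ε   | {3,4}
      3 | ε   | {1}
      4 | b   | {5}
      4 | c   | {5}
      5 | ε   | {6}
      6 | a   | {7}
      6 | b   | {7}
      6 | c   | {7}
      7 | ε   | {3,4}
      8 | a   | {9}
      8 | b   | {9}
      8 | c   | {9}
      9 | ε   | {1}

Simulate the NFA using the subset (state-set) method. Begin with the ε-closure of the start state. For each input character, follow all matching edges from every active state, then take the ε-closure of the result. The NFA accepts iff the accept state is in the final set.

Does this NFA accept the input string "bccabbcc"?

initial (ε-close {0}): {0,1,2,3,4,8}
'b' @ 1: {1,5,6,9}  (accept∈set)
'c' @ 2: {1,3,4,7}  (accept∈set)
'c' @ 3: {5,6}
'a' @ 4: {1,3,4,7}  (accept∈set)
'b' @ 5: {5,6}
'b' @ 6: {1,3,4,7}  (accept∈set)
'c' @ 7: {5,6}
'c' @ 8: {1,3,4,7}  (accept∈set)
after full input: {1,3,4,7}  (accept=1 in)

Answer: ACCEPT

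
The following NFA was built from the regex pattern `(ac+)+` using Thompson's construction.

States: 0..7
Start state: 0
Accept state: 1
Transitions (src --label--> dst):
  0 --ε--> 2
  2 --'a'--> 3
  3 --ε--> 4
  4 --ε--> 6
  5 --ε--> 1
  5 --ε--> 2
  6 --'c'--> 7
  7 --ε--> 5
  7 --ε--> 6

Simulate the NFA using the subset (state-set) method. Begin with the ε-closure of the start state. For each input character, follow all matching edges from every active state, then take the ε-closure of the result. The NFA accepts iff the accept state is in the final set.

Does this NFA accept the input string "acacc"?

Answer: ACCEPT

Trace:
initial (ε-close {0}): {0,2}
'a' @ 1: {3,4,6}
'c' @ 2: {1,2,5,6,7}  (accept∈set)
'a' @ 3: {3,4,6}
'c' @ 4: {1,2,5,6,7}  (accept∈set)
'c' @ 5: {1,2,5,6,7}  (accept∈set)
final: {1,2,5,6,7}; accept 1 in set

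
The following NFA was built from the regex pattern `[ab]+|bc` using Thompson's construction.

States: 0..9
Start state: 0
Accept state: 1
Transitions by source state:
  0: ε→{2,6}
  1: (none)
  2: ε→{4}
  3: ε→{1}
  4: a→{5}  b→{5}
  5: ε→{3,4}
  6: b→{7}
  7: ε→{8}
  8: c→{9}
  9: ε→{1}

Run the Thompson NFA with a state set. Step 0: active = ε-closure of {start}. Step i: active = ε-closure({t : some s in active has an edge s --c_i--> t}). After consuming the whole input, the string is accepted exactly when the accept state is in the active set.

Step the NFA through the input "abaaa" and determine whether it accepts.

S₀ = ε-closure({0}) = {0,2,4,6}
'a' @ 1: {1,3,4,5}  ✓accept
'b' @ 2: {1,3,4,5}  ✓accept
'a' @ 3: {1,3,4,5}  ✓accept
'a' @ 4: {1,3,4,5}  ✓accept
'a' @ 5: {1,3,4,5}  ✓accept
after full input: {1,3,4,5}  (accept=1 in)

Answer: ACCEPT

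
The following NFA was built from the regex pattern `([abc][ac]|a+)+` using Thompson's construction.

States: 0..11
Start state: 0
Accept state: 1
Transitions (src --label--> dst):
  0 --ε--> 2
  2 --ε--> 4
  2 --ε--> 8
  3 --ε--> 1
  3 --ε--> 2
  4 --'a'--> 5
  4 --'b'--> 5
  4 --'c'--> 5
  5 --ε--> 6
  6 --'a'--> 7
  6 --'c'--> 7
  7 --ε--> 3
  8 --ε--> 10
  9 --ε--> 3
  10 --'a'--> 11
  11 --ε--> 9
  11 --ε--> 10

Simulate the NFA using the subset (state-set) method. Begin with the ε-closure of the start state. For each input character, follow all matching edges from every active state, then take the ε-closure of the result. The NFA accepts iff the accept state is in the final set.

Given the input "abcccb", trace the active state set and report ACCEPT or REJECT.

start: ε-closure({0}) = {0,2,4,8,10}
'a' @ 1: {1,2,3,4,5,6,8,9,10,11}  (accept∈set)
'b' @ 2: {5,6}
'c' @ 3: {1,2,3,4,7,8,10}  (accept∈set)
'c' @ 4: {5,6}
'c' @ 5: {1,2,3,4,7,8,10}  (accept∈set)
'b' @ 6: {5,6}
after full input: {5,6}  (accept=1 not in)

Answer: REJECT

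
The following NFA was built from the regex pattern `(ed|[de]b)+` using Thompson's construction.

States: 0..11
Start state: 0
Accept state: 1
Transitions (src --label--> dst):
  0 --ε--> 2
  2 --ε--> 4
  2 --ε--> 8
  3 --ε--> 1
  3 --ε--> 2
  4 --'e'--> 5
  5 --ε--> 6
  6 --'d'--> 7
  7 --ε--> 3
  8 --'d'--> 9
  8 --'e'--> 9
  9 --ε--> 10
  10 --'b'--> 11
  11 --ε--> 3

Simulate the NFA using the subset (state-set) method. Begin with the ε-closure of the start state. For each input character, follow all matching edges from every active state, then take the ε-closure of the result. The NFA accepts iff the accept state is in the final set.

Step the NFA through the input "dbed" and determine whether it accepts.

Answer: ACCEPT

Steps:
S₀ = ε-closure({0}) = {0,2,4,8}
'd' @ 1: {9,10}
'b' @ 2: {1,2,3,4,8,11}  ✓accept
'e' @ 3: {5,6,9,10}
'd' @ 4: {1,2,3,4,7,8}  ✓accept
end set {1,2,3,4,7,8} — state 1 in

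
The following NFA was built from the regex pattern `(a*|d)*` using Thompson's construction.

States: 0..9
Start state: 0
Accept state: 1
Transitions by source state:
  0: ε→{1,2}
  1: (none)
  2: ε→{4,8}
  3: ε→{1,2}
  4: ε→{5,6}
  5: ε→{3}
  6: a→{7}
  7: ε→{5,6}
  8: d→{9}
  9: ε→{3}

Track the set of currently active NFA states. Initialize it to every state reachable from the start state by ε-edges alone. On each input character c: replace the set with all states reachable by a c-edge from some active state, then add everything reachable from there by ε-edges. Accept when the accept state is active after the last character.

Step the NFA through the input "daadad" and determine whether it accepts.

S₀ = ε-closure({0}) = {0,1,2,3,4,5,6,8}
'd' @ 1: {1,2,3,4,5,6,8,9}  ✓accept
'a' @ 2: {1,2,3,4,5,6,7,8}  ✓accept
'a' @ 3: {1,2,3,4,5,6,7,8}  ✓accept
'd' @ 4: {1,2,3,4,5,6,8,9}  ✓accept
'a' @ 5: {1,2,3,4,5,6,7,8}  ✓accept
'd' @ 6: {1,2,3,4,5,6,8,9}  ✓accept
final: {1,2,3,4,5,6,8,9}; accept 1 in set

Answer: ACCEPT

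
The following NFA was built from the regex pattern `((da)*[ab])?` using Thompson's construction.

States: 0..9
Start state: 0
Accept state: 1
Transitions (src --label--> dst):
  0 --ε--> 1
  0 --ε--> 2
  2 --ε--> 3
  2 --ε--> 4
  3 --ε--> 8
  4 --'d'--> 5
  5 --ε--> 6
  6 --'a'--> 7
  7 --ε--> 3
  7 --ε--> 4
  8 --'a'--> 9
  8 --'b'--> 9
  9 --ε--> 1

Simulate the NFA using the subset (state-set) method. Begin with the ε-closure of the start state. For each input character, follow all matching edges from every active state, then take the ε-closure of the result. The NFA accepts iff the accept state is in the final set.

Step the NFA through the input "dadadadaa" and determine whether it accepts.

Answer: ACCEPT

Trace:
S₀ = ε-closure({0}) = {0,1,2,3,4,8}
'd' @ 1: {5,6}
'a' @ 2: {3,4,7,8}
'd' @ 3: {5,6}
'a' @ 4: {3,4,7,8}
'd' @ 5: {5,6}
'a' @ 6: {3,4,7,8}
'd' @ 7: {5,6}
'a' @ 8: {3,4,7,8}
'a' @ 9: {1,9}  (accept∈set)
final: {1,9}; accept 1 in set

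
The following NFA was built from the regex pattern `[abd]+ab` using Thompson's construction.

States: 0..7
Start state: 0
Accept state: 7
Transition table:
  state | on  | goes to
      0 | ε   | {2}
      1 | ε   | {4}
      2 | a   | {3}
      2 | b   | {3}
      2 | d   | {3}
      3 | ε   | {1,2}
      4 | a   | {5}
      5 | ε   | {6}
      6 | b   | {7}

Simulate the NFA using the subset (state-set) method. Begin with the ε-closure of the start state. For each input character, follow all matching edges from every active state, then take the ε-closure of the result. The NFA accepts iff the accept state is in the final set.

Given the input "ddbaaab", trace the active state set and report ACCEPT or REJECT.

initial (ε-close {0}): {0,2}
'd' @ 1: {1,2,3,4}
'd' @ 2: {1,2,3,4}
'b' @ 3: {1,2,3,4}
'a' @ 4: {1,2,3,4,5,6}
'a' @ 5: {1,2,3,4,5,6}
'a' @ 6: {1,2,3,4,5,6}
'b' @ 7: {1,2,3,4,7}  [accepting]
final: {1,2,3,4,7}; accept 7 in set

Answer: ACCEPT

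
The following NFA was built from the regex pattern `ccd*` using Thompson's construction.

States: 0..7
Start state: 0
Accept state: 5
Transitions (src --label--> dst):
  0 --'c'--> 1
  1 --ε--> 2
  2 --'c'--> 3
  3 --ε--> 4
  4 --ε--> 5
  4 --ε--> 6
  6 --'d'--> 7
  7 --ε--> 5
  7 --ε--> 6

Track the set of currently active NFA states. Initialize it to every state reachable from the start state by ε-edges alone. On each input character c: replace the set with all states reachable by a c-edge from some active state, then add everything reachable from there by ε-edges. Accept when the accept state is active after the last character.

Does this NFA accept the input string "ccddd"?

S₀ = ε-closure({0}) = {0}
'c' @ 1: {1,2}
'c' @ 2: {3,4,5,6}  ✓accept
'd' @ 3: {5,6,7}  ✓accept
'd' @ 4: {5,6,7}  ✓accept
'd' @ 5: {5,6,7}  ✓accept
after full input: {5,6,7}  (accept=5 in)

Answer: ACCEPT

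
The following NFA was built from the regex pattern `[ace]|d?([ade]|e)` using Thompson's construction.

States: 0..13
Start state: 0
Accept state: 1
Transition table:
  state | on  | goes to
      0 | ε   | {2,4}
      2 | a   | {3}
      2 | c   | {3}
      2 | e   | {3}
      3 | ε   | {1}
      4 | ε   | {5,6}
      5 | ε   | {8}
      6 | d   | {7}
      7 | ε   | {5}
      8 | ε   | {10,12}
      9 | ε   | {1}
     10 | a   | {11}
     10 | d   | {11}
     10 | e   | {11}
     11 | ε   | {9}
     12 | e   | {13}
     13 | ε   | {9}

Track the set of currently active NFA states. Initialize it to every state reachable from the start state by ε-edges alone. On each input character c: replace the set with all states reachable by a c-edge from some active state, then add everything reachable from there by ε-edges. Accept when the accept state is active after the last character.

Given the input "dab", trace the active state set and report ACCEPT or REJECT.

Answer: REJECT

Trace:
start: ε-closure({0}) = {0,2,4,5,6,8,10,12}
'd' @ 1: {1,5,7,8,9,10,11,12}  [accepting]
'a' @ 2: {1,9,11}  [accepting]
'b' @ 3: {}  — dead — no transitions
end set {} — state 1 not in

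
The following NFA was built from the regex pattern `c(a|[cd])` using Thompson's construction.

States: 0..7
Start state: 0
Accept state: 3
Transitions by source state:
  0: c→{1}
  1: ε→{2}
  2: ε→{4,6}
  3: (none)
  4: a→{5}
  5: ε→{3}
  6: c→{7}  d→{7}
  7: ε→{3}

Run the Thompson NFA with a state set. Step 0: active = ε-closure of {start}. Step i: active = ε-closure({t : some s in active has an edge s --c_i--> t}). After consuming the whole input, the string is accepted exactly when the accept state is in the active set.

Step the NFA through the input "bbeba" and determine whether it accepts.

start: ε-closure({0}) = {0}
'b' @ 1: {}  — state set empty
rest 'beba' ignored (set empty)
end set {} — state 3 not in

Answer: REJECT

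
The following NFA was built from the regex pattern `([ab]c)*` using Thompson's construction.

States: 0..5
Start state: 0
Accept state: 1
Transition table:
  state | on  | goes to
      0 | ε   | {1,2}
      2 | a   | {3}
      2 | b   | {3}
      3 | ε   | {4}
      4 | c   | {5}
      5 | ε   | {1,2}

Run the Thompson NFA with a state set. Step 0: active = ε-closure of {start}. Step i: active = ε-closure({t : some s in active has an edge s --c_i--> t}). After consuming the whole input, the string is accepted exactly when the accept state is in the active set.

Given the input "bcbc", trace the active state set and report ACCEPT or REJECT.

Answer: ACCEPT

Steps:
S₀ = ε-closure({0}) = {0,1,2}
'b' @ 1: {3,4}
'c' @ 2: {1,2,5}  [accepting]
'b' @ 3: {3,4}
'c' @ 4: {1,2,5}  [accepting]
final: {1,2,5}; accept 1 in set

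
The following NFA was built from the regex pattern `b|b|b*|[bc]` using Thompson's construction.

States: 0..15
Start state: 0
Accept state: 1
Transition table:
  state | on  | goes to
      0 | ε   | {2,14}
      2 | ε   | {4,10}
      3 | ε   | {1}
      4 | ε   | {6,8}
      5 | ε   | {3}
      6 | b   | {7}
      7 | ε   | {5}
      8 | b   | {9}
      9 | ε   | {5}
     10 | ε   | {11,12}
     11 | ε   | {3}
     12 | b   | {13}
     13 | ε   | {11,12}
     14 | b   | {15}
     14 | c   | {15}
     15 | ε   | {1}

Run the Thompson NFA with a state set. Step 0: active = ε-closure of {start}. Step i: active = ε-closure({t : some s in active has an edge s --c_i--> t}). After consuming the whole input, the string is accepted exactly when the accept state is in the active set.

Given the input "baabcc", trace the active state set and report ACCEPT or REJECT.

Answer: REJECT

Steps:
S₀ = ε-closure({0}) = {0,1,2,3,4,6,8,10,11,12,14}
'b' @ 1: {1,3,5,7,9,11,12,13,15}  (accept∈set)
'a' @ 2: {}  — state set empty
rest 'abcc' ignored (set empty)
end set {} — state 1 not in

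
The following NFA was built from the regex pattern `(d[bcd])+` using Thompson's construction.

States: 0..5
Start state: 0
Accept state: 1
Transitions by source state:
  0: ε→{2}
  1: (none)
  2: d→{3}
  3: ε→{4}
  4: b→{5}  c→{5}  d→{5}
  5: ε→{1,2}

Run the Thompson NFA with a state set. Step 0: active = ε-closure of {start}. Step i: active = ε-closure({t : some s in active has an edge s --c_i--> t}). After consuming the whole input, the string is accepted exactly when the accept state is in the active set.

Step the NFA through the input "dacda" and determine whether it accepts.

start: ε-closure({0}) = {0,2}
'd' @ 1: {3,4}
'a' @ 2: {}  — state set empty
rest 'cda' ignored (set empty)
final: {}; accept 1 not in set

Answer: REJECT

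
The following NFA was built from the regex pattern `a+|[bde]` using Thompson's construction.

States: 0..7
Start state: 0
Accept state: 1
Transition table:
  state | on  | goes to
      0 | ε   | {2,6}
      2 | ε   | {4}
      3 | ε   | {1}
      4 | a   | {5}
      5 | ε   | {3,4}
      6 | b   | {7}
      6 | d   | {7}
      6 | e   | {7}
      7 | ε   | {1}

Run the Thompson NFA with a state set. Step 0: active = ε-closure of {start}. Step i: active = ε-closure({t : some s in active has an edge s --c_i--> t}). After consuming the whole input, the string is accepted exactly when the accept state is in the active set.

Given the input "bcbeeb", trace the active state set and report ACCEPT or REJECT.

Answer: REJECT

Trace:
initial (ε-close {0}): {0,2,4,6}
'b' @ 1: {1,7}  (accept∈set)
'c' @ 2: {}  — no active states
rest 'beeb' ignored (set empty)
final: {}; accept 1 not in set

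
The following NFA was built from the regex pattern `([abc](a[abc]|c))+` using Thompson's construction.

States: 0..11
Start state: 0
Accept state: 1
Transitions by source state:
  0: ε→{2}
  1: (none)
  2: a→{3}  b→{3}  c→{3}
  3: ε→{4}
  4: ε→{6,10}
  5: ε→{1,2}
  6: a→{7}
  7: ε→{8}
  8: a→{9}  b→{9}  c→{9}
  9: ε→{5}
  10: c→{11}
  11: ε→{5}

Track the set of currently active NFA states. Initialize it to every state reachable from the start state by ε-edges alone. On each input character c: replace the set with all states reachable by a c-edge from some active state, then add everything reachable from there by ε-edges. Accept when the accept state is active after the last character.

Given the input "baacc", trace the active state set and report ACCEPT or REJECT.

start: ε-closure({0}) = {0,2}
'b' @ 1: {3,4,6,10}
'a' @ 2: {7,8}
'a' @ 3: {1,2,5,9}  ✓accept
'c' @ 4: {3,4,6,10}
'c' @ 5: {1,2,5,11}  ✓accept
final: {1,2,5,11}; accept 1 in set

Answer: ACCEPT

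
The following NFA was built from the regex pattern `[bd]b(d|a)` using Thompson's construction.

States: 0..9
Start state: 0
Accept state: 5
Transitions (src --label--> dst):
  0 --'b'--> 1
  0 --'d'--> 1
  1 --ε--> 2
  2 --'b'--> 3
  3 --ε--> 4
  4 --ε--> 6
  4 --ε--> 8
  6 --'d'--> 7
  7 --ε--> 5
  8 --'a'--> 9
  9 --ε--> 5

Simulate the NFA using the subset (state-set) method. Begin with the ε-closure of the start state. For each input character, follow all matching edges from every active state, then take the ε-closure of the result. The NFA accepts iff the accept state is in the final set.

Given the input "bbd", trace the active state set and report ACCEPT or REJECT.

Answer: ACCEPT

Trace:
start: ε-closure({0}) = {0}
'b' @ 1: {1,2}
'b' @ 2: {3,4,6,8}
'd' @ 3: {5,7}  ✓accept
end set {5,7} — state 5 in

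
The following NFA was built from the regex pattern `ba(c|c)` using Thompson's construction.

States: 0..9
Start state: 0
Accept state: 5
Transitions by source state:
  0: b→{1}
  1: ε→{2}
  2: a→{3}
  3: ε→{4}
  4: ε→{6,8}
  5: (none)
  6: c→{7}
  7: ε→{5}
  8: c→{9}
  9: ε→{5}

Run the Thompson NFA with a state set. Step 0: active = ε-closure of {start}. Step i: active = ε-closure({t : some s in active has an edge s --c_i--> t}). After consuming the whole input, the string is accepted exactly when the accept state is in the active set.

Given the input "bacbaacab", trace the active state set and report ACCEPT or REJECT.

initial (ε-close {0}): {0}
'b' @ 1: {1,2}
'a' @ 2: {3,4,6,8}
'c' @ 3: {5,7,9}  ✓accept
'b' @ 4: {}  — no active states
rest 'aacab' ignored (set empty)
after full input: {}  (accept=5 not in)

Answer: REJECT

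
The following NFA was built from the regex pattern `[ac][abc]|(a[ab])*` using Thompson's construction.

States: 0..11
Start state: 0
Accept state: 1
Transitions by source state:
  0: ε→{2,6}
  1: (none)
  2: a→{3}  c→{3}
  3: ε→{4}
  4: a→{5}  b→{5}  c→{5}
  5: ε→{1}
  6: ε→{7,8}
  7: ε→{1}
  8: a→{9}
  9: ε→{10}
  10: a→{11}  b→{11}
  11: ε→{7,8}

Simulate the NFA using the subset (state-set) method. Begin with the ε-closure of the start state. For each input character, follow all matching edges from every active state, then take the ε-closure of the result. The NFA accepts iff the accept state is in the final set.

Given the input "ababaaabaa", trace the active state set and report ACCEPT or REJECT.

Answer: ACCEPT

Trace:
S₀ = ε-closure({0}) = {0,1,2,6,7,8}
'a' @ 1: {3,4,9,10}
'b' @ 2: {1,5,7,8,11}  (accept∈set)
'a' @ 3: {9,10}
'b' @ 4: {1,7,8,11}  (accept∈set)
'a' @ 5: {9,10}
'a' @ 6: {1,7,8,11}  (accept∈set)
'a' @ 7: {9,10}
'b' @ 8: {1,7,8,11}  (accept∈set)
'a' @ 9: {9,10}
'a' @ 10: {1,7,8,11}  (accept∈set)
after full input: {1,7,8,11}  (accept=1 in)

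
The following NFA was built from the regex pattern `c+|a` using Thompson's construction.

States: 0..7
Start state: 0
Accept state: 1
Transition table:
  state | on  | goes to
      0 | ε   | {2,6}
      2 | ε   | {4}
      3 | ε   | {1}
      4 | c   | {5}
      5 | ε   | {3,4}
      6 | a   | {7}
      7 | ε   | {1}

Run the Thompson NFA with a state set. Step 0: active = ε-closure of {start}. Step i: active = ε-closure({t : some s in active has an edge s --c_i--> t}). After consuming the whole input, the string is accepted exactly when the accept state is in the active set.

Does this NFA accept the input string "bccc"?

S₀ = ε-closure({0}) = {0,2,4,6}
'b' @ 1: {}  — dead — no transitions
rest 'ccc' ignored (set empty)
end set {} — state 1 not in

Answer: REJECT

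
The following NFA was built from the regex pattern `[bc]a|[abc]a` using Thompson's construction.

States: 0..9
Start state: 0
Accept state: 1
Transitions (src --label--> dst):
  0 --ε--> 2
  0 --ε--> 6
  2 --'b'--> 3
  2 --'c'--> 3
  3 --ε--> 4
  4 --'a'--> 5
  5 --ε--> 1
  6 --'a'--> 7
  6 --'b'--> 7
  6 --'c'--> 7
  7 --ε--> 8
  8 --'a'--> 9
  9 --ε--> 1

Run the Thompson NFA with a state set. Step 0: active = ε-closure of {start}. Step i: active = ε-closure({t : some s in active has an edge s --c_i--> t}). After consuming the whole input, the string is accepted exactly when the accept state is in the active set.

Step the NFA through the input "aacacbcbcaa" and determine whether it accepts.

Answer: REJECT

Derivation:
S₀ = ε-closure({0}) = {0,2,6}
'a' @ 1: {7,8}
'a' @ 2: {1,9}  (accept∈set)
'c' @ 3: {}  — dead — no transitions
rest 'acbcbcaa' ignored (set empty)
after full input: {}  (accept=1 not in)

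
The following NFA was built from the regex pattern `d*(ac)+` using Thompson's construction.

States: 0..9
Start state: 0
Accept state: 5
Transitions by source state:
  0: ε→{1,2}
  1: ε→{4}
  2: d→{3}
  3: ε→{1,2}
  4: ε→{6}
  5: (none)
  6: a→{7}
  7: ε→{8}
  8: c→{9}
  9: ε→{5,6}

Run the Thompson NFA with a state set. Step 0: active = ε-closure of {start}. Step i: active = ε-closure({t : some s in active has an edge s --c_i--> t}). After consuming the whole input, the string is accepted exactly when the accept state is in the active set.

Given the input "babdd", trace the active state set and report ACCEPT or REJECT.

Answer: REJECT

Trace:
S₀ = ε-closure({0}) = {0,1,2,4,6}
'b' @ 1: {}  — no active states
rest 'abdd' ignored (set empty)
after full input: {}  (accept=5 not in)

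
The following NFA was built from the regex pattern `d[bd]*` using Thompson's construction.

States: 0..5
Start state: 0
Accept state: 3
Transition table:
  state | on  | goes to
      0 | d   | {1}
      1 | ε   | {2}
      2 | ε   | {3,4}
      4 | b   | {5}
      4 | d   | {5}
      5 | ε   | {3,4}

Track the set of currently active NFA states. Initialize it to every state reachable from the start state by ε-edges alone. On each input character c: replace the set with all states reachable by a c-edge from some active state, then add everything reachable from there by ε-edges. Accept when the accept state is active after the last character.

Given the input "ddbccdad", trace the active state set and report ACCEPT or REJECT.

initial (ε-close {0}): {0}
'd' @ 1: {1,2,3,4}  (accept∈set)
'd' @ 2: {3,4,5}  (accept∈set)
'b' @ 3: {3,4,5}  (accept∈set)
'c' @ 4: {}  — state set empty
rest 'cdad' ignored (set empty)
end set {} — state 3 not in

Answer: REJECT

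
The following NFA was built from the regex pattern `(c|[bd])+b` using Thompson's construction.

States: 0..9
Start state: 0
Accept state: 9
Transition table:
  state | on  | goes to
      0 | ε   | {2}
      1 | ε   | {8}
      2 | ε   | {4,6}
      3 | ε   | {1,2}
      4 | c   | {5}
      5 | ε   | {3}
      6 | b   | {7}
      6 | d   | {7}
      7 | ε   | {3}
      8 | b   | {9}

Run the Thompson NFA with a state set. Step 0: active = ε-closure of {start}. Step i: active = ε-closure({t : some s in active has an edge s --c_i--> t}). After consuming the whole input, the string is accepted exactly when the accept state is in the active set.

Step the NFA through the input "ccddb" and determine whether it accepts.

Answer: ACCEPT

Derivation:
start: ε-closure({0}) = {0,2,4,6}
'c' @ 1: {1,2,3,4,5,6,8}
'c' @ 2: {1,2,3,4,5,6,8}
'd' @ 3: {1,2,3,4,6,7,8}
'd' @ 4: {1,2,3,4,6,7,8}
'b' @ 5: {1,2,3,4,6,7,8,9}  [accepting]
after full input: {1,2,3,4,6,7,8,9}  (accept=9 in)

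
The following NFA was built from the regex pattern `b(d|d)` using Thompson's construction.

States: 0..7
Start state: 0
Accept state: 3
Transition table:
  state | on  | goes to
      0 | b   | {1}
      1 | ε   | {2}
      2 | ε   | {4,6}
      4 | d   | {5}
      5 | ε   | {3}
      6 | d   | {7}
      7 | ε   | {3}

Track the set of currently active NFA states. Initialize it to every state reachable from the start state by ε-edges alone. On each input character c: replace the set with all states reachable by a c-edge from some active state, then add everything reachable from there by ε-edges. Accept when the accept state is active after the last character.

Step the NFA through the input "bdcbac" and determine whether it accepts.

Answer: REJECT

Trace:
S₀ = ε-closure({0}) = {0}
'b' @ 1: {1,2,4,6}
'd' @ 2: {3,5,7}  ✓accept
'c' @ 3: {}  — no active states
rest 'bac' ignored (set empty)
final: {}; accept 3 not in set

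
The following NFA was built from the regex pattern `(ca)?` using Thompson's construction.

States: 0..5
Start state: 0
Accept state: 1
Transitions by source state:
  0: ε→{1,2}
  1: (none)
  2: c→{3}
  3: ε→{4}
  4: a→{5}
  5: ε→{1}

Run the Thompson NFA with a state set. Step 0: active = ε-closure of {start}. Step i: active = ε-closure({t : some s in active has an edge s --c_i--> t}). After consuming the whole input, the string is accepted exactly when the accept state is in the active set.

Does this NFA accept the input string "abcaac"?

Answer: REJECT

Trace:
start: ε-closure({0}) = {0,1,2}
'a' @ 1: {}  — no active states
rest 'bcaac' ignored (set empty)
after full input: {}  (accept=1 not in)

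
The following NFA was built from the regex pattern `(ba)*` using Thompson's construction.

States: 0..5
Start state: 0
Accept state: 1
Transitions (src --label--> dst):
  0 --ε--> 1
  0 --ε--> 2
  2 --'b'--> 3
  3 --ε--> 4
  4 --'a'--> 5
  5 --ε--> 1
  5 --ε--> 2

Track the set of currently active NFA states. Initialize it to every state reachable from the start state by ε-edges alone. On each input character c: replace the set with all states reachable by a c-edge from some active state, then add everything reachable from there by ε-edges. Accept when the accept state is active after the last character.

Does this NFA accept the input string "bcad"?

start: ε-closure({0}) = {0,1,2}
'b' @ 1: {3,4}
'c' @ 2: {}  — dead — no transitions
rest 'ad' ignored (set empty)
final: {}; accept 1 not in set

Answer: REJECT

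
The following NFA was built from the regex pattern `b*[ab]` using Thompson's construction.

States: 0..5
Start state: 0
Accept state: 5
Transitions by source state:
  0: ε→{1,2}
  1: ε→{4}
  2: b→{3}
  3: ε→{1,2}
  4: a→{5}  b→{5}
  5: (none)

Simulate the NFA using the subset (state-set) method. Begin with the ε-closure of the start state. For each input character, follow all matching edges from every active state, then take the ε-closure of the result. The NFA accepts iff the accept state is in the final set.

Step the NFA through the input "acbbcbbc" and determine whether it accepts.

S₀ = ε-closure({0}) = {0,1,2,4}
'a' @ 1: {5}  (accept∈set)
'c' @ 2: {}  — dead — no transitions
rest 'bbcbbc' ignored (set empty)
final: {}; accept 5 not in set

Answer: REJECT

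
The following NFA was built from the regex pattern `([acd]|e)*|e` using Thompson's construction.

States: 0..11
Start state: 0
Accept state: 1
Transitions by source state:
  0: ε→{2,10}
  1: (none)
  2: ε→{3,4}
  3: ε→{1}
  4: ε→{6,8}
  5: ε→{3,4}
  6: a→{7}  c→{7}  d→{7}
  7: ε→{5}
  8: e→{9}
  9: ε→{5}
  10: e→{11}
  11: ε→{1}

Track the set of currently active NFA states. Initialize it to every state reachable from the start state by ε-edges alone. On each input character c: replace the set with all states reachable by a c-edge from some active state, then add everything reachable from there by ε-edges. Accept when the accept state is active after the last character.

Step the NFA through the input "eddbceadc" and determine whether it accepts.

Answer: REJECT

Steps:
initial (ε-close {0}): {0,1,2,3,4,6,8,10}
'e' @ 1: {1,3,4,5,6,8,9,11}  [accepting]
'd' @ 2: {1,3,4,5,6,7,8}  [accepting]
'd' @ 3: {1,3,4,5,6,7,8}  [accepting]
'b' @ 4: {}  — state set empty
rest 'ceadc' ignored (set empty)
end set {} — state 1 not in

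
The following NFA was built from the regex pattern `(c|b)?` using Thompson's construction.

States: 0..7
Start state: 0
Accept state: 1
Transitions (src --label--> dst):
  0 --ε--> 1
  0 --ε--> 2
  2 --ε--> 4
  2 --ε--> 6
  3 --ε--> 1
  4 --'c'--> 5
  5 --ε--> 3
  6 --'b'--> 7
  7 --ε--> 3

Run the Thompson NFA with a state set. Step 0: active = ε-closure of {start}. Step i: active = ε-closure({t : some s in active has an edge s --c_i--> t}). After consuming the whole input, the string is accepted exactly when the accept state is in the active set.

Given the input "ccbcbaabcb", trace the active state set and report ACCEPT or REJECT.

Answer: REJECT

Derivation:
S₀ = ε-closure({0}) = {0,1,2,4,6}
'c' @ 1: {1,3,5}  [accepting]
'c' @ 2: {}  — state set empty
rest 'bcbaabcb' ignored (set empty)
final: {}; accept 1 not in set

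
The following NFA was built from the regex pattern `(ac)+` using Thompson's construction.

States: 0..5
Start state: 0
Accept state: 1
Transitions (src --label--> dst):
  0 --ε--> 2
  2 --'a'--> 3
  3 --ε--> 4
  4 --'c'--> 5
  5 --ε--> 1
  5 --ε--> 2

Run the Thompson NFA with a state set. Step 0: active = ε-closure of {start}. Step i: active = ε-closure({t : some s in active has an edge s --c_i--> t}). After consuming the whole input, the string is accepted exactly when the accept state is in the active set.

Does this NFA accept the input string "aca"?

S₀ = ε-closure({0}) = {0,2}
'a' @ 1: {3,4}
'c' @ 2: {1,2,5}  ✓accept
'a' @ 3: {3,4}
final: {3,4}; accept 1 not in set

Answer: REJECT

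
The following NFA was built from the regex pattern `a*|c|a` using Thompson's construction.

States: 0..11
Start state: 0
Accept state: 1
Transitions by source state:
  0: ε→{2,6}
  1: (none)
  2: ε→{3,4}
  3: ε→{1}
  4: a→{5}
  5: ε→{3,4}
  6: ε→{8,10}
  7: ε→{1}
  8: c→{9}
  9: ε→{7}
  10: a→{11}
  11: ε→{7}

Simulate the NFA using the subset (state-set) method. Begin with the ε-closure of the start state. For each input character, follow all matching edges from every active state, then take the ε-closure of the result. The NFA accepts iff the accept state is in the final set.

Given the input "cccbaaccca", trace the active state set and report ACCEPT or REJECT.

S₀ = ε-closure({0}) = {0,1,2,3,4,6,8,10}
'c' @ 1: {1,7,9}  (accept∈set)
'c' @ 2: {}  — no active states
rest 'cbaaccca' ignored (set empty)
final: {}; accept 1 not in set

Answer: REJECT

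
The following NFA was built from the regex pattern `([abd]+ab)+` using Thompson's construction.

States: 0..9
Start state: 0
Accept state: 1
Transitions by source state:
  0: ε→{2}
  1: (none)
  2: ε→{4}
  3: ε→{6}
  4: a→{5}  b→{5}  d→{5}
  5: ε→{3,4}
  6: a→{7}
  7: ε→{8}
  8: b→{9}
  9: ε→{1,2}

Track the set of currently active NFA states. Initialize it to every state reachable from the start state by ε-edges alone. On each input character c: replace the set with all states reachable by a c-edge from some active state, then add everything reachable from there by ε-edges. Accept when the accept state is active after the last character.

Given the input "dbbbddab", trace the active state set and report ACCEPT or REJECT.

Answer: ACCEPT

Trace:
initial (ε-close {0}): {0,2,4}
'd' @ 1: {3,4,5,6}
'b' @ 2: {3,4,5,6}
'b' @ 3: {3,4,5,6}
'b' @ 4: {3,4,5,6}
'd' @ 5: {3,4,5,6}
'd' @ 6: {3,4,5,6}
'a' @ 7: {3,4,5,6,7,8}
'b' @ 8: {1,2,3,4,5,6,9}  [accepting]
end set {1,2,3,4,5,6,9} — state 1 in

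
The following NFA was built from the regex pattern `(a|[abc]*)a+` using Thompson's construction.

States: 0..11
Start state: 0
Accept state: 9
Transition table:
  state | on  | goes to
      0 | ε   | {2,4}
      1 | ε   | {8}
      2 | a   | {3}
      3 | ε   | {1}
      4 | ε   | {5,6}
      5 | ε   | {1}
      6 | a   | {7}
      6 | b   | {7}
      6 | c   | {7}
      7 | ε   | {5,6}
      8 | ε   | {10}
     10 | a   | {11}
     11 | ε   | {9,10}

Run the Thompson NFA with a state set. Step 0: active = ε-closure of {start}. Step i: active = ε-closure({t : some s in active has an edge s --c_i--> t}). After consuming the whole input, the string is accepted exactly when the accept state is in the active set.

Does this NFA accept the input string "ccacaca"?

Answer: ACCEPT

Trace:
initial (ε-close {0}): {0,1,2,4,5,6,8,10}
'c' @ 1: {1,5,6,7,8,10}
'c' @ 2: {1,5,6,7,8,10}
'a' @ 3: {1,5,6,7,8,9,10,11}  [accepting]
'c' @ 4: {1,5,6,7,8,10}
'a' @ 5: {1,5,6,7,8,9,10,11}  [accepting]
'c' @ 6: {1,5,6,7,8,10}
'a' @ 7: {1,5,6,7,8,9,10,11}  [accepting]
end set {1,5,6,7,8,9,10,11} — state 9 in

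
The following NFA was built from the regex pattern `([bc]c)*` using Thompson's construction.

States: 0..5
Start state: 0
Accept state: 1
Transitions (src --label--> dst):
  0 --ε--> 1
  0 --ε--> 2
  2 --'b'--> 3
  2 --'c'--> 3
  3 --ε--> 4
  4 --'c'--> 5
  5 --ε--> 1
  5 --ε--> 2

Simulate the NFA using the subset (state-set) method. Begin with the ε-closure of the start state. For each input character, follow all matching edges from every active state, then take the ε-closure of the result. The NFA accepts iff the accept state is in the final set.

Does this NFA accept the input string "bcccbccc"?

Answer: ACCEPT

Derivation:
initial (ε-close {0}): {0,1,2}
'b' @ 1: {3,4}
'c' @ 2: {1,2,5}  [accepting]
'c' @ 3: {3,4}
'c' @ 4: {1,2,5}  [accepting]
'b' @ 5: {3,4}
'c' @ 6: {1,2,5}  [accepting]
'c' @ 7: {3,4}
'c' @ 8: {1,2,5}  [accepting]
final: {1,2,5}; accept 1 in set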